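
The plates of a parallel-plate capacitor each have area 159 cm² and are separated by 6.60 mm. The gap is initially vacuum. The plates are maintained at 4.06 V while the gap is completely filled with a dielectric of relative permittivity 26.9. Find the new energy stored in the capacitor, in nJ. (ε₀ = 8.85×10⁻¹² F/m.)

4.73 nJ

A = 159 cm² = 1.59×10⁻² m².
Initially C₁ = ε₀A/d = 8.85×10⁻¹² × 1.59×10⁻² / 6.60×10⁻³ = 2.13×10⁻¹¹ F.
U₁ = 1.76×10⁻¹⁰ J.
Battery connected ⇒ V is held fixed. C₂ = 26.9 C₁ and U = ½CV², so U₂/U₁ = C₂/C₁ = 26.9.
U₂ = 26.9 × 1.76×10⁻¹⁰ = 4.73×10⁻⁹ J.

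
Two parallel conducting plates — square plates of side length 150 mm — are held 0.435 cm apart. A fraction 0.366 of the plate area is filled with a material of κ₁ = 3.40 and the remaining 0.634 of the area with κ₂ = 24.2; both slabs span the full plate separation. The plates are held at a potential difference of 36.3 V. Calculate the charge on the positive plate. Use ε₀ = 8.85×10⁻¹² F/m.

A = (150 mm)² = 2.25×10⁻² m².
Side-by-side slabs ⇒ two capacitors in parallel, each spanning the full gap.
C₁ = κ₁ε₀A₁/d = 3.40 × 8.85×10⁻¹² × 8.23×10⁻³ / 4.35×10⁻³ = 5.70×10⁻¹¹ F.
C₂ = κ₂ε₀A₂/d = 24.2 × 8.85×10⁻¹² × 1.43×10⁻² / 4.35×10⁻³ = 7.02×10⁻¹⁰ F.
C = C₁ + C₂ = 7.59×10⁻¹⁰ F.
Q = CV = 7.59×10⁻¹⁰ × 36.3 = 2.76×10⁻⁸ C.

27.6 nC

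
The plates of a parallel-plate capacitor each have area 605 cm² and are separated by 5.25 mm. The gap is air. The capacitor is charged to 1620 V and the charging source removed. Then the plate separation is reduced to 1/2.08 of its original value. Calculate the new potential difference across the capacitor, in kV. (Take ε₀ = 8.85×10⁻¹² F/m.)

A = 605 cm² = 6.05×10⁻² m².
Initially C₁ = ε₀A/d = 8.85×10⁻¹² × 6.05×10⁻² / 5.25×10⁻³ = 1.02×10⁻¹⁰ F.
V₁ = 1.62×10³ V.
Isolated ⇒ Q is held fixed. C₂ = 2.08 C₁ and V = Q/C, so V₂/V₁ = C₁/C₂ = 0.481.
V₂ = 0.481 × 1.62×10³ = 7.79×10² V.

0.779 kV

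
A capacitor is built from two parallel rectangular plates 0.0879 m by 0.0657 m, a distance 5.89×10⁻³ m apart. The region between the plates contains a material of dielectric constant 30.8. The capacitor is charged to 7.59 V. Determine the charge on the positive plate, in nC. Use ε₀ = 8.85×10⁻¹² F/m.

Q ≈ 2.03 nC

A = 0.0879 × 0.0657 m² = 5.78×10⁻³ m².
C = κε₀A/d = 30.8 × 8.85×10⁻¹² × 5.78×10⁻³ / 5.89×10⁻³ = 2.67×10⁻¹⁰ F.
Q = CV = 2.67×10⁻¹⁰ × 7.59 = 2.03×10⁻⁹ C.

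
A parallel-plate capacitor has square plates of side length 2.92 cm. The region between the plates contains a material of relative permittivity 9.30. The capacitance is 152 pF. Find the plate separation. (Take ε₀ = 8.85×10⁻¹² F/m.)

462 μm

A = (2.92 cm)² = 8.53×10⁻⁴ m².
d = κε₀A/C = 9.30 × 8.85×10⁻¹² × 8.53×10⁻⁴ / 1.52×10⁻¹⁰ = 4.62×10⁻⁴ m.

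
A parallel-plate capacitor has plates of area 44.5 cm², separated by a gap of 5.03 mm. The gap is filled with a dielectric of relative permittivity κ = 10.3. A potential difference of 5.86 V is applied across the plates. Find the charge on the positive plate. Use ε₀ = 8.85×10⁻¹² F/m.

473 pC

A = 44.5 cm² = 4.45×10⁻³ m².
C = κε₀A/d = 10.3 × 8.85×10⁻¹² × 4.45×10⁻³ / 5.03×10⁻³ = 8.06×10⁻¹¹ F.
Q = CV = 8.06×10⁻¹¹ × 5.86 = 4.73×10⁻¹⁰ C.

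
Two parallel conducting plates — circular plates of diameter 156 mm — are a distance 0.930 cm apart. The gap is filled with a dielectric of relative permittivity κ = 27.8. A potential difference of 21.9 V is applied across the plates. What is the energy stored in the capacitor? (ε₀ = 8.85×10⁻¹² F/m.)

U ≈ 121 nJ

A = π(156/2 mm)² = 1.91×10⁻² m².
C = κε₀A/d = 27.8 × 8.85×10⁻¹² × 1.91×10⁻² / 9.30×10⁻³ = 5.06×10⁻¹⁰ F.
U = ½CV² = ½ × 5.06×10⁻¹⁰ × (21.9)² = 1.21×10⁻⁷ J.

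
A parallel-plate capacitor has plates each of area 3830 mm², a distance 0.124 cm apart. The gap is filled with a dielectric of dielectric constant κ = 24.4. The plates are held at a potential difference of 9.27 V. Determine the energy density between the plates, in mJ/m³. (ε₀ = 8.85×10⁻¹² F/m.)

6.03 mJ/m³

E = V/d = 9.27 / 1.24×10⁻³ = 7.48×10³ V/m.
u = ½κε₀E² = ½ × 24.4 × 8.85×10⁻¹² × (7.48×10³)² = 6.03×10⁻³ J/m³.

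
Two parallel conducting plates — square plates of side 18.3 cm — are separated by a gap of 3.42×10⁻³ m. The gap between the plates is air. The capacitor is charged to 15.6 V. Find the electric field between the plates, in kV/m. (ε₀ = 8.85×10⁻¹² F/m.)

E = V/d = 15.6 / 3.42×10⁻³ = 4.56×10³ V/m.

4.56 kV/m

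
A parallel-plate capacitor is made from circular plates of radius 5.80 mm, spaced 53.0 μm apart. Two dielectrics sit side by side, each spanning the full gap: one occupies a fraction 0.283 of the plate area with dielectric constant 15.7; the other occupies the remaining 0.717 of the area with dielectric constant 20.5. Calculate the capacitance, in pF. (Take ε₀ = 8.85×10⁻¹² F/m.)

C ≈ 338 pF

A = π(5.80 mm)² = 1.06×10⁻⁴ m².
Side-by-side slabs ⇒ two capacitors in parallel, each spanning the full gap.
C₁ = κ₁ε₀A₁/d = 15.7 × 8.85×10⁻¹² × 2.99×10⁻⁵ / 5.30×10⁻⁵ = 7.84×10⁻¹¹ F.
C₂ = κ₂ε₀A₂/d = 20.5 × 8.85×10⁻¹² × 7.58×10⁻⁵ / 5.30×10⁻⁵ = 2.59×10⁻¹⁰ F.
C = C₁ + C₂ = 3.38×10⁻¹⁰ F.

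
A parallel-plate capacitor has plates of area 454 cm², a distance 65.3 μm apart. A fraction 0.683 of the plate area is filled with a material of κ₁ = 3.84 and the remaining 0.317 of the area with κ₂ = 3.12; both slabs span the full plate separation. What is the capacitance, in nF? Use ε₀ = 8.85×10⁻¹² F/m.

A = 454 cm² = 4.54×10⁻² m².
Side-by-side slabs ⇒ two capacitors in parallel, each spanning the full gap.
C₁ = κ₁ε₀A₁/d = 3.84 × 8.85×10⁻¹² × 3.10×10⁻² / 6.53×10⁻⁵ = 1.61×10⁻⁸ F.
C₂ = κ₂ε₀A₂/d = 3.12 × 8.85×10⁻¹² × 1.44×10⁻² / 6.53×10⁻⁵ = 6.09×10⁻⁹ F.
C = C₁ + C₂ = 2.22×10⁻⁸ F.

C ≈ 22.2 nF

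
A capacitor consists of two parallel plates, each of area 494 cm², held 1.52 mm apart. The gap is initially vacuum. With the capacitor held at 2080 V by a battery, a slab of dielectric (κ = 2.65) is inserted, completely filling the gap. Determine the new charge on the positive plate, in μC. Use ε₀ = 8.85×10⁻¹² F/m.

A = 494 cm² = 4.94×10⁻² m².
Initially C₁ = ε₀A/d = 8.85×10⁻¹² × 4.94×10⁻² / 1.52×10⁻³ = 2.88×10⁻¹⁰ F.
Q₁ = 5.98×10⁻⁷ C.
Battery connected ⇒ V is held fixed. C₂ = 2.65 C₁ and Q = CV, so Q₂/Q₁ = C₂/C₁ = 2.65.
Q₂ = 2.65 × 5.98×10⁻⁷ = 1.59×10⁻⁶ C.

Q ≈ 1.59 μC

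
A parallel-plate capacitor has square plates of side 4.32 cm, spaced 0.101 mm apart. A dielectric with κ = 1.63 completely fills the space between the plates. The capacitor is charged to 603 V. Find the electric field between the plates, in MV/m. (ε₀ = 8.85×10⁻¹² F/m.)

E ≈ 5.97 MV/m

E = V/d = 603 / 1.01×10⁻⁴ = 5.97×10⁶ V/m.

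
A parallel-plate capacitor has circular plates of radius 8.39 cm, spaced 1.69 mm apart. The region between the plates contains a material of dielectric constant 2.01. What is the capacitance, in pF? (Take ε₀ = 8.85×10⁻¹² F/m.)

233 pF

A = π(8.39 cm)² = 2.21×10⁻² m².
C = κε₀A/d = 2.01 × 8.85×10⁻¹² × 2.21×10⁻² / 1.69×10⁻³ = 2.33×10⁻¹⁰ F.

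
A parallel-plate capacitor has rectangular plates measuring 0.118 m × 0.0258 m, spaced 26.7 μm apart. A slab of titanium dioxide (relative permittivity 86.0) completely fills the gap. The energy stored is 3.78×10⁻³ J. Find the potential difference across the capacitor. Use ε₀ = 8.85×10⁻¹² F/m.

295 V

A = 0.118 × 0.0258 m² = 3.04×10⁻³ m².
C = κε₀A/d = 86.0 × 8.85×10⁻¹² × 3.04×10⁻³ / 2.67×10⁻⁵ = 8.68×10⁻⁸ F.
V = √(2U/C) = √(2 × 3.78×10⁻³ / 8.68×10⁻⁸) = 2.95×10² V.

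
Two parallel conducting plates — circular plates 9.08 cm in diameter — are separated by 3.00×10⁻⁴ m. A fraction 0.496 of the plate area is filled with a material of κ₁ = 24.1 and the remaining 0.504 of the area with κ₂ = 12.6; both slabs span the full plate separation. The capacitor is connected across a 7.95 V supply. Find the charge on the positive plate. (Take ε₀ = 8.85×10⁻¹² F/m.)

Q ≈ 27.8 nC

A = π(9.08/2 cm)² = 6.48×10⁻³ m².
Side-by-side slabs ⇒ two capacitors in parallel, each spanning the full gap.
C₁ = κ₁ε₀A₁/d = 24.1 × 8.85×10⁻¹² × 3.21×10⁻³ / 3.00×10⁻⁴ = 2.28×10⁻⁹ F.
C₂ = κ₂ε₀A₂/d = 12.6 × 8.85×10⁻¹² × 3.26×10⁻³ / 3.00×10⁻⁴ = 1.21×10⁻⁹ F.
C = C₁ + C₂ = 3.50×10⁻⁹ F.
Q = CV = 3.50×10⁻⁹ × 7.95 = 2.78×10⁻⁸ C.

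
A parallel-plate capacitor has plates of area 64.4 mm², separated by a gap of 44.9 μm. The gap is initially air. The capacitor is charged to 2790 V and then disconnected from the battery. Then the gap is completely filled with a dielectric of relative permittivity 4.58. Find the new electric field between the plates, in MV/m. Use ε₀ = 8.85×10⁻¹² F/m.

A = 64.4 mm² = 6.44×10⁻⁵ m².
Initially C₁ = ε₀A/d = 8.85×10⁻¹² × 6.44×10⁻⁵ / 4.49×10⁻⁵ = 1.27×10⁻¹¹ F.
E₁ = 6.21×10⁷ V/m.
Isolated ⇒ Q is held fixed. V₂ = Q/C₂ = V₁/4.58; E = V/d, so E₂/E₁ = (V₂/V₁)(d₁/d₂) = 0.218.
E₂ = 0.218 × 6.21×10⁷ = 1.36×10⁷ V/m.

13.6 MV/m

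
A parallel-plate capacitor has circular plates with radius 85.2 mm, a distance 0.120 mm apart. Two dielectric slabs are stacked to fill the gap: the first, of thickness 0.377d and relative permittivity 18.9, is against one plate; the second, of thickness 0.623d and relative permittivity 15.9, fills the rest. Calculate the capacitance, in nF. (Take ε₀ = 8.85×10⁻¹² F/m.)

A = π(85.2 mm)² = 2.28×10⁻² m².
Stacked slabs ⇒ two capacitors in series, each with the full plate area.
C₁ = κ₁ε₀A/d₁ = 18.9 × 8.85×10⁻¹² × 2.28×10⁻² / 4.52×10⁻⁵ = 8.43×10⁻⁸ F.
C₂ = κ₂ε₀A/d₂ = 15.9 × 8.85×10⁻¹² × 2.28×10⁻² / 7.48×10⁻⁵ = 4.29×10⁻⁸ F.
C = (1/C₁ + 1/C₂)⁻¹ = 2.84×10⁻⁸ F.

C ≈ 28.4 nF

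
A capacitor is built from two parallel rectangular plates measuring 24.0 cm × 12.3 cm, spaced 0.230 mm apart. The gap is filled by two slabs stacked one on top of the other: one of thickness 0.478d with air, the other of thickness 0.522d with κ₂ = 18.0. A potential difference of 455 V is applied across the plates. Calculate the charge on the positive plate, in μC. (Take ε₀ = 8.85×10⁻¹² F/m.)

Q ≈ 1.02 μC

A = 24.0 × 12.3 cm² = 2.95×10⁻² m².
Stacked slabs ⇒ two capacitors in series, each with the full plate area.
C₁ = κ₁ε₀A/d₁ = 1.00 × 8.85×10⁻¹² × 2.95×10⁻² / 1.10×10⁻⁴ = 2.38×10⁻⁹ F.
C₂ = κ₂ε₀A/d₂ = 18.0 × 8.85×10⁻¹² × 2.95×10⁻² / 1.20×10⁻⁴ = 3.92×10⁻⁸ F.
C = (1/C₁ + 1/C₂)⁻¹ = 2.24×10⁻⁹ F.
Q = CV = 2.24×10⁻⁹ × 455 = 1.02×10⁻⁶ C.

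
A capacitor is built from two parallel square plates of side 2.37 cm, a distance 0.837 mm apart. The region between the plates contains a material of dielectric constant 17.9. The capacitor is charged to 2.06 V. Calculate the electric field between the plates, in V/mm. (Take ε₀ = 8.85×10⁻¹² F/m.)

E ≈ 2.46 V/mm

E = V/d = 2.06 / 8.37×10⁻⁴ = 2.46×10³ V/m.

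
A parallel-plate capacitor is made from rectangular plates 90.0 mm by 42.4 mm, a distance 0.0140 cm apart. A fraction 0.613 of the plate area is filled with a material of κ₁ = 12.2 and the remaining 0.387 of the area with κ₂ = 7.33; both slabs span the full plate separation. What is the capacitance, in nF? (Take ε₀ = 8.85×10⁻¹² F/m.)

A = 90.0 × 42.4 mm² = 3.82×10⁻³ m².
Side-by-side slabs ⇒ two capacitors in parallel, each spanning the full gap.
C₁ = κ₁ε₀A₁/d = 12.2 × 8.85×10⁻¹² × 2.34×10⁻³ / 1.40×10⁻⁴ = 1.80×10⁻⁹ F.
C₂ = κ₂ε₀A₂/d = 7.33 × 8.85×10⁻¹² × 1.48×10⁻³ / 1.40×10⁻⁴ = 6.84×10⁻¹⁰ F.
C = C₁ + C₂ = 2.49×10⁻⁹ F.

2.49 nF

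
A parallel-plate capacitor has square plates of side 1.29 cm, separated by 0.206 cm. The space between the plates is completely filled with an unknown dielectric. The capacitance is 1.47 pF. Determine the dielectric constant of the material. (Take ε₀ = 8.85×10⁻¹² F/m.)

2.06

A = (1.29 cm)² = 1.66×10⁻⁴ m².
κ = Cd/(ε₀A) = 1.47×10⁻¹² × 2.06×10⁻³ / (8.85×10⁻¹² × 1.66×10⁻⁴) = 2.06.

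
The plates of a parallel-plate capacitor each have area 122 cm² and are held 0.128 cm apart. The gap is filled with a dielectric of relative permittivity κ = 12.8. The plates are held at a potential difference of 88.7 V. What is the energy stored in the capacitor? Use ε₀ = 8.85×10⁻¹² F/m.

A = 122 cm² = 1.22×10⁻² m².
C = κε₀A/d = 12.8 × 8.85×10⁻¹² × 1.22×10⁻² / 1.28×10⁻³ = 1.08×10⁻⁹ F.
U = ½CV² = ½ × 1.08×10⁻⁹ × (88.7)² = 4.25×10⁻⁶ J.

U ≈ 4.25 μJ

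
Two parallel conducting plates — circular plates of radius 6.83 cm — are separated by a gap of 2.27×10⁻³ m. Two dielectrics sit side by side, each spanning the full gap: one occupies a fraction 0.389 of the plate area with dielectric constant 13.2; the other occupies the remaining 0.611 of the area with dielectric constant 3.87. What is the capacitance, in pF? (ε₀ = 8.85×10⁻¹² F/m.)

C ≈ 428 pF

A = π(6.83 cm)² = 1.47×10⁻² m².
Side-by-side slabs ⇒ two capacitors in parallel, each spanning the full gap.
C₁ = κ₁ε₀A₁/d = 13.2 × 8.85×10⁻¹² × 5.70×10⁻³ / 2.27×10⁻³ = 2.93×10⁻¹⁰ F.
C₂ = κ₂ε₀A₂/d = 3.87 × 8.85×10⁻¹² × 8.95×10⁻³ / 2.27×10⁻³ = 1.35×10⁻¹⁰ F.
C = C₁ + C₂ = 4.28×10⁻¹⁰ F.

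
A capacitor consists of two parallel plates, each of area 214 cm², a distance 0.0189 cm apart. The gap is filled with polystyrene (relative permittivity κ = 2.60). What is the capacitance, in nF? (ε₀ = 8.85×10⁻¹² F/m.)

C ≈ 2.61 nF

A = 214 cm² = 2.14×10⁻² m².
C = κε₀A/d = 2.60 × 8.85×10⁻¹² × 2.14×10⁻² / 1.89×10⁻⁴ = 2.61×10⁻⁹ F.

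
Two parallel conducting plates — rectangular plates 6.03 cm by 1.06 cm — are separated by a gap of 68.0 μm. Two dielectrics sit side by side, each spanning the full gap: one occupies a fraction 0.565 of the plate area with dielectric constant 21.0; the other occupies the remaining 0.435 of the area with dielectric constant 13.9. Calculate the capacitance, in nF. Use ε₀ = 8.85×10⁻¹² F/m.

A = 6.03 × 1.06 cm² = 6.39×10⁻⁴ m².
Side-by-side slabs ⇒ two capacitors in parallel, each spanning the full gap.
C₁ = κ₁ε₀A₁/d = 21.0 × 8.85×10⁻¹² × 3.61×10⁻⁴ / 6.80×10⁻⁵ = 9.87×10⁻¹⁰ F.
C₂ = κ₂ε₀A₂/d = 13.9 × 8.85×10⁻¹² × 2.78×10⁻⁴ / 6.80×10⁻⁵ = 5.03×10⁻¹⁰ F.
C = C₁ + C₂ = 1.49×10⁻⁹ F.

C ≈ 1.49 nF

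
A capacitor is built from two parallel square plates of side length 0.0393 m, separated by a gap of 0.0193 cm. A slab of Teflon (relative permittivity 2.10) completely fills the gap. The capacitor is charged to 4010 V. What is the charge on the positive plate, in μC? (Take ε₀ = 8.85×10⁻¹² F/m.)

0.596 μC

A = (0.0393 m)² = 1.54×10⁻³ m².
C = κε₀A/d = 2.10 × 8.85×10⁻¹² × 1.54×10⁻³ / 1.93×10⁻⁴ = 1.49×10⁻¹⁰ F.
Q = CV = 1.49×10⁻¹⁰ × 4010 = 5.96×10⁻⁷ C.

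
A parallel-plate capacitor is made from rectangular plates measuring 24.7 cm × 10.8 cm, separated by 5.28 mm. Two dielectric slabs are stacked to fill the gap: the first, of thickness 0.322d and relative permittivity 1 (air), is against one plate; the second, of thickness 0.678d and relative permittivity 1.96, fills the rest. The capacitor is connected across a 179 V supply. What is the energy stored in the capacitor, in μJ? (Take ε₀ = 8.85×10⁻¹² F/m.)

1.07 μJ

A = 24.7 × 10.8 cm² = 2.67×10⁻² m².
Stacked slabs ⇒ two capacitors in series, each with the full plate area.
C₁ = κ₁ε₀A/d₁ = 1.00 × 8.85×10⁻¹² × 2.67×10⁻² / 1.70×10⁻³ = 1.39×10⁻¹⁰ F.
C₂ = κ₂ε₀A/d₂ = 1.96 × 8.85×10⁻¹² × 2.67×10⁻² / 3.58×10⁻³ = 1.29×10⁻¹⁰ F.
C = (1/C₁ + 1/C₂)⁻¹ = 6.69×10⁻¹¹ F.
U = ½CV² = ½ × 6.69×10⁻¹¹ × (179)² = 1.07×10⁻⁶ J.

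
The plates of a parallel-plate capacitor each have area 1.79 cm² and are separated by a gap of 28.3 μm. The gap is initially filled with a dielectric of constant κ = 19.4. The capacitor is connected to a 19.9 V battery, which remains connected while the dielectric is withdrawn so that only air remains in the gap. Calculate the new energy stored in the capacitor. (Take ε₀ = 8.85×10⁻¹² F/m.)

11.1 nJ

A = 1.79 cm² = 1.79×10⁻⁴ m².
Initially C₁ = κε₀A/d = 19.4 × 8.85×10⁻¹² × 1.79×10⁻⁴ / 2.83×10⁻⁵ = 1.09×10⁻⁹ F.
U₁ = 2.15×10⁻⁷ J.
Battery connected ⇒ V is held fixed. C₂ = 0.0515 C₁ and U = ½CV², so U₂/U₁ = C₂/C₁ = 0.0515.
U₂ = 0.0515 × 2.15×10⁻⁷ = 1.11×10⁻⁸ J.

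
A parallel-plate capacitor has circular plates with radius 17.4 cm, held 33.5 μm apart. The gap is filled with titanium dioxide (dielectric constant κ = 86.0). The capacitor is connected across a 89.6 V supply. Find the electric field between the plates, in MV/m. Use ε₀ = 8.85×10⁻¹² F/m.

E ≈ 2.67 MV/m

E = V/d = 89.6 / 3.35×10⁻⁵ = 2.67×10⁶ V/m.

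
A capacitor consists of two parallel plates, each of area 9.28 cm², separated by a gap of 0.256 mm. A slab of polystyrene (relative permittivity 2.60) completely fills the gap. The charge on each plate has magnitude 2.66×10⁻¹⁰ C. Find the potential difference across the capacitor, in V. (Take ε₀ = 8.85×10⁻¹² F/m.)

3.19 V

A = 9.28 cm² = 9.28×10⁻⁴ m².
C = κε₀A/d = 2.60 × 8.85×10⁻¹² × 9.28×10⁻⁴ / 2.56×10⁻⁴ = 8.34×10⁻¹¹ F.
V = Q/C = 2.66×10⁻¹⁰ / 8.34×10⁻¹¹ = 3.19 V.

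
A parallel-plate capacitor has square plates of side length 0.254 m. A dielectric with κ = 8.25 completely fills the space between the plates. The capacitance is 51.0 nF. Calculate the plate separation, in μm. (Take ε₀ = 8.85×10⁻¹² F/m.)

A = (0.254 m)² = 6.45×10⁻² m².
d = κε₀A/C = 8.25 × 8.85×10⁻¹² × 6.45×10⁻² / 5.10×10⁻⁸ = 9.24×10⁻⁵ m.

d ≈ 92.4 μm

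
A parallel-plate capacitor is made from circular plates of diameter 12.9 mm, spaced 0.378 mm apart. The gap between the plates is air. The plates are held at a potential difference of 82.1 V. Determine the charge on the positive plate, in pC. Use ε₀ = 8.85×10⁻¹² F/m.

A = π(12.9/2 mm)² = 1.31×10⁻⁴ m².
C = ε₀A/d = 8.85×10⁻¹² × 1.31×10⁻⁴ / 3.78×10⁻⁴ = 3.06×10⁻¹² F.
Q = CV = 3.06×10⁻¹² × 82.1 = 2.51×10⁻¹⁰ C.

251 pC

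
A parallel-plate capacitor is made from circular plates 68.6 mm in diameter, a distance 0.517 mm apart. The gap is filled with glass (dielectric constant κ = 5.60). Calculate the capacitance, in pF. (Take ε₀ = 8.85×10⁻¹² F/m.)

354 pF

A = π(68.6/2 mm)² = 3.70×10⁻³ m².
C = κε₀A/d = 5.60 × 8.85×10⁻¹² × 3.70×10⁻³ / 5.17×10⁻⁴ = 3.54×10⁻¹⁰ F.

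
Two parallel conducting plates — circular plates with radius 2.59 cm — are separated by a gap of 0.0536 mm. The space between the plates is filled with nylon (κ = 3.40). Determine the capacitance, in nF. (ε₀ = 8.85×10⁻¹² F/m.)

C ≈ 1.18 nF

A = π(2.59 cm)² = 2.11×10⁻³ m².
C = κε₀A/d = 3.40 × 8.85×10⁻¹² × 2.11×10⁻³ / 5.36×10⁻⁵ = 1.18×10⁻⁹ F.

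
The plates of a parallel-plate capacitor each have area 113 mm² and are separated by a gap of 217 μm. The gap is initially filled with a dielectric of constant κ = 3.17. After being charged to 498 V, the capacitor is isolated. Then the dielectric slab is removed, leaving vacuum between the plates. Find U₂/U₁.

U₂/U₁ ≈ 3.17

Isolated ⇒ Q is held fixed.
C₂ = 0.315 C₁ and U = Q²/(2C), so U₂/U₁ = C₁/C₂ = 3.17.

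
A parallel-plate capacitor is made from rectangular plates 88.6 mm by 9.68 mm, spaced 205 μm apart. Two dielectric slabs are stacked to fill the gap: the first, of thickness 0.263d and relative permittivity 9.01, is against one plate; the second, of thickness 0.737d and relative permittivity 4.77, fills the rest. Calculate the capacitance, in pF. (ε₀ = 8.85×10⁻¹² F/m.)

A = 88.6 × 9.68 mm² = 8.58×10⁻⁴ m².
Stacked slabs ⇒ two capacitors in series, each with the full plate area.
C₁ = κ₁ε₀A/d₁ = 9.01 × 8.85×10⁻¹² × 8.58×10⁻⁴ / 5.39×10⁻⁵ = 1.27×10⁻⁹ F.
C₂ = κ₂ε₀A/d₂ = 4.77 × 8.85×10⁻¹² × 8.58×10⁻⁴ / 1.51×10⁻⁴ = 2.40×10⁻¹⁰ F.
C = (1/C₁ + 1/C₂)⁻¹ = 2.02×10⁻¹⁰ F.

C ≈ 202 pF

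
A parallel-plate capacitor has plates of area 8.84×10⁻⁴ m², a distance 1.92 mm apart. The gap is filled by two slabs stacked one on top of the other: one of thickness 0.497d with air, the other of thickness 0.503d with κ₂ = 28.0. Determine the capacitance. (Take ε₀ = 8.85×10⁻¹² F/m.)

C ≈ 7.91 pF

Stacked slabs ⇒ two capacitors in series, each with the full plate area.
C₁ = κ₁ε₀A/d₁ = 1.00 × 8.85×10⁻¹² × 8.84×10⁻⁴ / 9.54×10⁻⁴ = 8.20×10⁻¹² F.
C₂ = κ₂ε₀A/d₂ = 28.0 × 8.85×10⁻¹² × 8.84×10⁻⁴ / 9.66×10⁻⁴ = 2.27×10⁻¹⁰ F.
C = (1/C₁ + 1/C₂)⁻¹ = 7.91×10⁻¹² F.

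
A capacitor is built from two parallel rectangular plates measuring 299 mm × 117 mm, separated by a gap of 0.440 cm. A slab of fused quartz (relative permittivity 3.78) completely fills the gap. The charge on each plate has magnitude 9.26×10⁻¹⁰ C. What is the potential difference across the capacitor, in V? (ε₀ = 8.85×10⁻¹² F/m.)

A = 299 × 117 mm² = 3.50×10⁻² m².
C = κε₀A/d = 3.78 × 8.85×10⁻¹² × 3.50×10⁻² / 4.40×10⁻³ = 2.66×10⁻¹⁰ F.
V = Q/C = 9.26×10⁻¹⁰ / 2.66×10⁻¹⁰ = 3.48 V.

V ≈ 3.48 V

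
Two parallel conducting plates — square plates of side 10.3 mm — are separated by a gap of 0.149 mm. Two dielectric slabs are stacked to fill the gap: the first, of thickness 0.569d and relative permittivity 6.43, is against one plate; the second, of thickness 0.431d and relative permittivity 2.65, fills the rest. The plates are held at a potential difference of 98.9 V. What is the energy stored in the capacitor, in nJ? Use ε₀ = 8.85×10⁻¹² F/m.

U ≈ 123 nJ

A = (10.3 mm)² = 1.06×10⁻⁴ m².
Stacked slabs ⇒ two capacitors in series, each with the full plate area.
C₁ = κ₁ε₀A/d₁ = 6.43 × 8.85×10⁻¹² × 1.06×10⁻⁴ / 8.48×10⁻⁵ = 7.12×10⁻¹¹ F.
C₂ = κ₂ε₀A/d₂ = 2.65 × 8.85×10⁻¹² × 1.06×10⁻⁴ / 6.42×10⁻⁵ = 3.87×10⁻¹¹ F.
C = (1/C₁ + 1/C₂)⁻¹ = 2.51×10⁻¹¹ F.
U = ½CV² = ½ × 2.51×10⁻¹¹ × (98.9)² = 1.23×10⁻⁷ J.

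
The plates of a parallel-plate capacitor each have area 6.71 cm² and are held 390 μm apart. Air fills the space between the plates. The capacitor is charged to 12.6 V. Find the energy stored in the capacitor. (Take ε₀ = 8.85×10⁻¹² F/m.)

1.21 nJ

A = 6.71 cm² = 6.71×10⁻⁴ m².
C = ε₀A/d = 8.85×10⁻¹² × 6.71×10⁻⁴ / 3.90×10⁻⁴ = 1.52×10⁻¹¹ F.
U = ½CV² = ½ × 1.52×10⁻¹¹ × (12.6)² = 1.21×10⁻⁹ J.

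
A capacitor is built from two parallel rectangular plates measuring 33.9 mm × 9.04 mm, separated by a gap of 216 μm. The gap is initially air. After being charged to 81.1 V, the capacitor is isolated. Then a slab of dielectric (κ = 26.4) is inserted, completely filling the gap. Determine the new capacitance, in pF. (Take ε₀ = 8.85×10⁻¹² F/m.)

A = 33.9 × 9.04 mm² = 3.06×10⁻⁴ m².
Initially C₁ = ε₀A/d = 8.85×10⁻¹² × 3.06×10⁻⁴ / 2.16×10⁻⁴ = 1.26×10⁻¹¹ F.
C = κε₀A/d scales with κ, so C₂/C₁ = κ = 26.4.
C₂ = 26.4 × 1.26×10⁻¹¹ = 3.31×10⁻¹⁰ F.

331 pF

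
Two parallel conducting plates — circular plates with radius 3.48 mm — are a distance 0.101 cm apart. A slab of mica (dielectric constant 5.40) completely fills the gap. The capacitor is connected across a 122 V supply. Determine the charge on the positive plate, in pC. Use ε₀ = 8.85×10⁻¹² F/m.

A = π(3.48 mm)² = 3.80×10⁻⁵ m².
C = κε₀A/d = 5.40 × 8.85×10⁻¹² × 3.80×10⁻⁵ / 1.01×10⁻³ = 1.80×10⁻¹² F.
Q = CV = 1.80×10⁻¹² × 122 = 2.20×10⁻¹⁰ C.

Q ≈ 220 pC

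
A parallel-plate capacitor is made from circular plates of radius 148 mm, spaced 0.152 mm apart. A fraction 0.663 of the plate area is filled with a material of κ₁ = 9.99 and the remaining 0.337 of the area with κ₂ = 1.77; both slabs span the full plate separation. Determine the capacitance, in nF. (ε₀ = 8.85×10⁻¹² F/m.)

A = π(148 mm)² = 6.88×10⁻² m².
Side-by-side slabs ⇒ two capacitors in parallel, each spanning the full gap.
C₁ = κ₁ε₀A₁/d = 9.99 × 8.85×10⁻¹² × 4.56×10⁻² / 1.52×10⁻⁴ = 2.65×10⁻⁸ F.
C₂ = κ₂ε₀A₂/d = 1.77 × 8.85×10⁻¹² × 2.32×10⁻² / 1.52×10⁻⁴ = 2.39×10⁻⁹ F.
C = C₁ + C₂ = 2.89×10⁻⁸ F.

C ≈ 28.9 nF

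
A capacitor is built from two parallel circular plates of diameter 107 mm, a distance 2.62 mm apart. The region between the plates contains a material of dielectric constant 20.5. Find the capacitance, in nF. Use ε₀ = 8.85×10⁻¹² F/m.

C ≈ 0.623 nF

A = π(107/2 mm)² = 8.99×10⁻³ m².
C = κε₀A/d = 20.5 × 8.85×10⁻¹² × 8.99×10⁻³ / 2.62×10⁻³ = 6.23×10⁻¹⁰ F.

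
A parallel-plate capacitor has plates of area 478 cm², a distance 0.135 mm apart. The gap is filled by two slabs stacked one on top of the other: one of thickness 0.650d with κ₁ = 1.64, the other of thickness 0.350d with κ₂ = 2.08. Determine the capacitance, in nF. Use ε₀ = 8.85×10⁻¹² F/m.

A = 478 cm² = 4.78×10⁻² m².
Stacked slabs ⇒ two capacitors in series, each with the full plate area.
C₁ = κ₁ε₀A/d₁ = 1.64 × 8.85×10⁻¹² × 4.78×10⁻² / 8.78×10⁻⁵ = 7.91×10⁻⁹ F.
C₂ = κ₂ε₀A/d₂ = 2.08 × 8.85×10⁻¹² × 4.78×10⁻² / 4.72×10⁻⁵ = 1.86×10⁻⁸ F.
C = (1/C₁ + 1/C₂)⁻¹ = 5.55×10⁻⁹ F.

C ≈ 5.55 nF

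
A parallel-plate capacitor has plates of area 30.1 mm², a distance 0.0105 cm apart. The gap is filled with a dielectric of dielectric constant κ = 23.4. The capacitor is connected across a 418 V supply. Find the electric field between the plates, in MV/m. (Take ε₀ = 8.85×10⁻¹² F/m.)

E = V/d = 418 / 1.05×10⁻⁴ = 3.98×10⁶ V/m.

3.98 MV/m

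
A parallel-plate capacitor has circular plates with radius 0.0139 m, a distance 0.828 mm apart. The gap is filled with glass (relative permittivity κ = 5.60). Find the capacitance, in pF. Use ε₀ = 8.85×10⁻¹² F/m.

A = π(0.0139 m)² = 6.07×10⁻⁴ m².
C = κε₀A/d = 5.60 × 8.85×10⁻¹² × 6.07×10⁻⁴ / 8.28×10⁻⁴ = 3.63×10⁻¹¹ F.

C ≈ 36.3 pF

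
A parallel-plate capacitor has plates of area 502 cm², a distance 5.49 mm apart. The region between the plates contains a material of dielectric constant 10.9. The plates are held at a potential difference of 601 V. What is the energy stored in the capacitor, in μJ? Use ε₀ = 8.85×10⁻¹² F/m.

U ≈ 159 μJ

A = 502 cm² = 5.02×10⁻² m².
C = κε₀A/d = 10.9 × 8.85×10⁻¹² × 5.02×10⁻² / 5.49×10⁻³ = 8.82×10⁻¹⁰ F.
U = ½CV² = ½ × 8.82×10⁻¹⁰ × (601)² = 1.59×10⁻⁴ J.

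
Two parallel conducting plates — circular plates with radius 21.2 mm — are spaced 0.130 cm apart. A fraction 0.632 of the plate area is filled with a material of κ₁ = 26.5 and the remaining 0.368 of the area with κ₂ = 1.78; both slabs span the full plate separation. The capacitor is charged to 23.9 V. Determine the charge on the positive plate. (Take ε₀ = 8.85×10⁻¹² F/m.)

A = π(21.2 mm)² = 1.41×10⁻³ m².
Side-by-side slabs ⇒ two capacitors in parallel, each spanning the full gap.
C₁ = κ₁ε₀A₁/d = 26.5 × 8.85×10⁻¹² × 8.92×10⁻⁴ / 1.30×10⁻³ = 1.61×10⁻¹⁰ F.
C₂ = κ₂ε₀A₂/d = 1.78 × 8.85×10⁻¹² × 5.20×10⁻⁴ / 1.30×10⁻³ = 6.30×10⁻¹² F.
C = C₁ + C₂ = 1.67×10⁻¹⁰ F.
Q = CV = 1.67×10⁻¹⁰ × 23.9 = 4.00×10⁻⁹ C.

Q ≈ 4.00 nC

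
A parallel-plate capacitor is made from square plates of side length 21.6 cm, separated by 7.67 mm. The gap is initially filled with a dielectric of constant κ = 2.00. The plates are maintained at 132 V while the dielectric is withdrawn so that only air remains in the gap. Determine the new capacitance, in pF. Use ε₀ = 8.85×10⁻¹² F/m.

A = (21.6 cm)² = 4.67×10⁻² m².
Initially C₁ = κε₀A/d = 2.00 × 8.85×10⁻¹² × 4.67×10⁻² / 7.67×10⁻³ = 1.08×10⁻¹⁰ F.
C = κε₀A/d scales with κ, so C₂/C₁ = 1/κ = 1/2.00 = 0.500.
C₂ = 0.500 × 1.08×10⁻¹⁰ = 5.38×10⁻¹¹ F.

53.8 pF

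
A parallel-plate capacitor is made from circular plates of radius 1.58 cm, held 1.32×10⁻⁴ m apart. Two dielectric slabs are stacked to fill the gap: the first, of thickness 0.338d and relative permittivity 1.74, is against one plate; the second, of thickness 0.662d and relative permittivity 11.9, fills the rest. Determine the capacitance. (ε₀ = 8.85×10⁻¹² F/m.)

C ≈ 210 pF

A = π(1.58 cm)² = 7.84×10⁻⁴ m².
Stacked slabs ⇒ two capacitors in series, each with the full plate area.
C₁ = κ₁ε₀A/d₁ = 1.74 × 8.85×10⁻¹² × 7.84×10⁻⁴ / 4.46×10⁻⁵ = 2.71×10⁻¹⁰ F.
C₂ = κ₂ε₀A/d₂ = 11.9 × 8.85×10⁻¹² × 7.84×10⁻⁴ / 8.74×10⁻⁵ = 9.45×10⁻¹⁰ F.
C = (1/C₁ + 1/C₂)⁻¹ = 2.10×10⁻¹⁰ F.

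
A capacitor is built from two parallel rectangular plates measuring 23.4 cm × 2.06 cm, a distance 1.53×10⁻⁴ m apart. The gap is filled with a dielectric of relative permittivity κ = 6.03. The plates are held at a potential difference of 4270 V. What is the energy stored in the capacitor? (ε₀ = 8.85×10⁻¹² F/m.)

15.3 mJ

A = 23.4 × 2.06 cm² = 4.82×10⁻³ m².
C = κε₀A/d = 6.03 × 8.85×10⁻¹² × 4.82×10⁻³ / 1.53×10⁻⁴ = 1.68×10⁻⁹ F.
U = ½CV² = ½ × 1.68×10⁻⁹ × (4270)² = 1.53×10⁻² J.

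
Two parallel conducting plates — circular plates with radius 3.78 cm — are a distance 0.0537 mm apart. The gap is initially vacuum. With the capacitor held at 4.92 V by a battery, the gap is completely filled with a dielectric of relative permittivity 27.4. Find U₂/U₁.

U₂/U₁ ≈ 27.4

Battery connected ⇒ V is held fixed.
C₂ = 27.4 C₁ and U = ½CV², so U₂/U₁ = C₂/C₁ = 27.4.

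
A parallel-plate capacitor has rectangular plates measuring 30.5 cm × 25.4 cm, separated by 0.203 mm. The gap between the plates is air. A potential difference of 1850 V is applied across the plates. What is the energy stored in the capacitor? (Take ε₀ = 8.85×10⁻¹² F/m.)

5.78 mJ

A = 30.5 × 25.4 cm² = 7.75×10⁻² m².
C = ε₀A/d = 8.85×10⁻¹² × 7.75×10⁻² / 2.03×10⁻⁴ = 3.38×10⁻⁹ F.
U = ½CV² = ½ × 3.38×10⁻⁹ × (1850)² = 5.78×10⁻³ J.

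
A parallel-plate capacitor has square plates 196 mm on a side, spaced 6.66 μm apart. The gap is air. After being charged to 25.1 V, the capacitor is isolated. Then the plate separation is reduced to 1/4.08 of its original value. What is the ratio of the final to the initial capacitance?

C₂/C₁ ≈ 4.08

C = ε₀A/d scales as 1/d, so C₂/C₁ = d₁/d₂ = 4.08.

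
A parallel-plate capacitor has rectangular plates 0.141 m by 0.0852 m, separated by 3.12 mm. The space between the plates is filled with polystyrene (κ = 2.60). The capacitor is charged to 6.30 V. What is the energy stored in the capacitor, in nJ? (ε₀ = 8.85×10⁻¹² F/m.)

A = 0.141 × 0.0852 m² = 1.20×10⁻² m².
C = κε₀A/d = 2.60 × 8.85×10⁻¹² × 1.20×10⁻² / 3.12×10⁻³ = 8.86×10⁻¹¹ F.
U = ½CV² = ½ × 8.86×10⁻¹¹ × (6.30)² = 1.76×10⁻⁹ J.

U ≈ 1.76 nJ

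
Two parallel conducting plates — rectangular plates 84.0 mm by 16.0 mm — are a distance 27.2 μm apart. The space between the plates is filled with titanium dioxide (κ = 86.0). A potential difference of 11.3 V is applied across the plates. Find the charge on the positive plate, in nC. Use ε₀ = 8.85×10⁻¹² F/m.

A = 84.0 × 16.0 mm² = 1.34×10⁻³ m².
C = κε₀A/d = 86.0 × 8.85×10⁻¹² × 1.34×10⁻³ / 2.72×10⁻⁵ = 3.76×10⁻⁸ F.
Q = CV = 3.76×10⁻⁸ × 11.3 = 4.25×10⁻⁷ C.

Q ≈ 425 nC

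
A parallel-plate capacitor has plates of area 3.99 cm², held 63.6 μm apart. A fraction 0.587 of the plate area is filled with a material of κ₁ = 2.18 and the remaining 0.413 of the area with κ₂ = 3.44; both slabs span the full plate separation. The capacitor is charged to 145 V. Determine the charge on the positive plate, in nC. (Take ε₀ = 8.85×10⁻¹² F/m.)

A = 3.99 cm² = 3.99×10⁻⁴ m².
Side-by-side slabs ⇒ two capacitors in parallel, each spanning the full gap.
C₁ = κ₁ε₀A₁/d = 2.18 × 8.85×10⁻¹² × 2.34×10⁻⁴ / 6.36×10⁻⁵ = 7.10×10⁻¹¹ F.
C₂ = κ₂ε₀A₂/d = 3.44 × 8.85×10⁻¹² × 1.65×10⁻⁴ / 6.36×10⁻⁵ = 7.89×10⁻¹¹ F.
C = C₁ + C₂ = 1.50×10⁻¹⁰ F.
Q = CV = 1.50×10⁻¹⁰ × 145 = 2.17×10⁻⁸ C.

21.7 nC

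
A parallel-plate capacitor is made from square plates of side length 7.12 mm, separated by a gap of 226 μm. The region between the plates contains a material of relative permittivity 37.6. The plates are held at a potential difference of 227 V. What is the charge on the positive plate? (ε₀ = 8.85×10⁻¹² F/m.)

A = (7.12 mm)² = 5.07×10⁻⁵ m².
C = κε₀A/d = 37.6 × 8.85×10⁻¹² × 5.07×10⁻⁵ / 2.26×10⁻⁴ = 7.46×10⁻¹¹ F.
Q = CV = 7.46×10⁻¹¹ × 227 = 1.69×10⁻⁸ C.

16.9 nC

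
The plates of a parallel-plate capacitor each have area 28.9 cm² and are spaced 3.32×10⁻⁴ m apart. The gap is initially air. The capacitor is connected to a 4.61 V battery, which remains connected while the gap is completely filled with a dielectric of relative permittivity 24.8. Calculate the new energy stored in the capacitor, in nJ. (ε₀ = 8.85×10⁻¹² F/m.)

A = 28.9 cm² = 2.89×10⁻³ m².
Initially C₁ = ε₀A/d = 8.85×10⁻¹² × 2.89×10⁻³ / 3.32×10⁻⁴ = 7.70×10⁻¹¹ F.
U₁ = 8.19×10⁻¹⁰ J.
Battery connected ⇒ V is held fixed. C₂ = 24.8 C₁ and U = ½CV², so U₂/U₁ = C₂/C₁ = 24.8.
U₂ = 24.8 × 8.19×10⁻¹⁰ = 2.03×10⁻⁸ J.

U ≈ 20.3 nJ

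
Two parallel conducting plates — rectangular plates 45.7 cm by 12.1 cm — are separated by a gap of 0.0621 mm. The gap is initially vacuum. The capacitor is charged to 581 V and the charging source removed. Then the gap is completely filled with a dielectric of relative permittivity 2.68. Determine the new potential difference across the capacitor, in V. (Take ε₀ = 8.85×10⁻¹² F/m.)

A = 45.7 × 12.1 cm² = 5.53×10⁻² m².
Initially C₁ = ε₀A/d = 8.85×10⁻¹² × 5.53×10⁻² / 6.21×10⁻⁵ = 7.88×10⁻⁹ F.
V₁ = 5.81×10² V.
Isolated ⇒ Q is held fixed. C₂ = 2.68 C₁ and V = Q/C, so V₂/V₁ = C₁/C₂ = 0.373.
V₂ = 0.373 × 5.81×10² = 2.17×10² V.

V ≈ 217 V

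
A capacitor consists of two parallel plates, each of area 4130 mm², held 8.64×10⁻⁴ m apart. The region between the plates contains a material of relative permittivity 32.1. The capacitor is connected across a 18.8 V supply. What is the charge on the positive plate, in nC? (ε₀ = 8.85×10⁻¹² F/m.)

25.5 nC

A = 4130 mm² = 4.13×10⁻³ m².
C = κε₀A/d = 32.1 × 8.85×10⁻¹² × 4.13×10⁻³ / 8.64×10⁻⁴ = 1.36×10⁻⁹ F.
Q = CV = 1.36×10⁻⁹ × 18.8 = 2.55×10⁻⁸ C.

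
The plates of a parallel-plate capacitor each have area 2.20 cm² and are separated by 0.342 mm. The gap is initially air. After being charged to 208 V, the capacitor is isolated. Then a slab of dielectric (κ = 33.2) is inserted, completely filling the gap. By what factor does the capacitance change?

C = κε₀A/d scales with κ, so C₂/C₁ = κ = 33.2.

C₂/C₁ ≈ 33.2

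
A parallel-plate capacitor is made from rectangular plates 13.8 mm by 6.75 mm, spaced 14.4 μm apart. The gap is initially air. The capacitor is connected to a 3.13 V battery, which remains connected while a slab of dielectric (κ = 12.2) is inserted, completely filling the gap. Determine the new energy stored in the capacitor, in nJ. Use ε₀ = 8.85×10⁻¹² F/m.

A = 13.8 × 6.75 mm² = 9.32×10⁻⁵ m².
Initially C₁ = ε₀A/d = 8.85×10⁻¹² × 9.32×10⁻⁵ / 1.44×10⁻⁵ = 5.72×10⁻¹¹ F.
U₁ = 2.80×10⁻¹⁰ J.
Battery connected ⇒ V is held fixed. C₂ = 12.2 C₁ and U = ½CV², so U₂/U₁ = C₂/C₁ = 12.2.
U₂ = 12.2 × 2.80×10⁻¹⁰ = 3.42×10⁻⁹ J.

U ≈ 3.42 nJ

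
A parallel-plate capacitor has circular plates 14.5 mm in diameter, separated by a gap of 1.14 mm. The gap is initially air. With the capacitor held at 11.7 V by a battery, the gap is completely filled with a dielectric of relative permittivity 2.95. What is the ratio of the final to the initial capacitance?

C = κε₀A/d scales with κ, so C₂/C₁ = κ = 2.95.

C₂/C₁ ≈ 2.95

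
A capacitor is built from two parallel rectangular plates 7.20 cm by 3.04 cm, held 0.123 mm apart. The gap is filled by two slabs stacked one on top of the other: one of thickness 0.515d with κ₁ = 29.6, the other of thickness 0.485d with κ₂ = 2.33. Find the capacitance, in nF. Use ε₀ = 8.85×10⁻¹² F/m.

A = 7.20 × 3.04 cm² = 2.19×10⁻³ m².
Stacked slabs ⇒ two capacitors in series, each with the full plate area.
C₁ = κ₁ε₀A/d₁ = 29.6 × 8.85×10⁻¹² × 2.19×10⁻³ / 6.33×10⁻⁵ = 9.05×10⁻⁹ F.
C₂ = κ₂ε₀A/d₂ = 2.33 × 8.85×10⁻¹² × 2.19×10⁻³ / 5.97×10⁻⁵ = 7.57×10⁻¹⁰ F.
C = (1/C₁ + 1/C₂)⁻¹ = 6.98×10⁻¹⁰ F.

0.698 nF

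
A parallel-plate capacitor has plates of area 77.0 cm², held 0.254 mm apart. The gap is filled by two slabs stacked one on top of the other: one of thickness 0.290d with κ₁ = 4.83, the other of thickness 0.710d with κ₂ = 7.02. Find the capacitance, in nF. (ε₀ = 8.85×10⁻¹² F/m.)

C ≈ 1.66 nF

A = 77.0 cm² = 7.70×10⁻³ m².
Stacked slabs ⇒ two capacitors in series, each with the full plate area.
C₁ = κ₁ε₀A/d₁ = 4.83 × 8.85×10⁻¹² × 7.70×10⁻³ / 7.37×10⁻⁵ = 4.47×10⁻⁹ F.
C₂ = κ₂ε₀A/d₂ = 7.02 × 8.85×10⁻¹² × 7.70×10⁻³ / 1.80×10⁻⁴ = 2.65×10⁻⁹ F.
C = (1/C₁ + 1/C₂)⁻¹ = 1.66×10⁻⁹ F.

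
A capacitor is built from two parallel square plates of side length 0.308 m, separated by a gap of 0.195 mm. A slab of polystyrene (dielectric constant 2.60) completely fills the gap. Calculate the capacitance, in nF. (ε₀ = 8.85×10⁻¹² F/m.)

A = (0.308 m)² = 9.49×10⁻² m².
C = κε₀A/d = 2.60 × 8.85×10⁻¹² × 9.49×10⁻² / 1.95×10⁻⁴ = 1.12×10⁻⁸ F.

C ≈ 11.2 nF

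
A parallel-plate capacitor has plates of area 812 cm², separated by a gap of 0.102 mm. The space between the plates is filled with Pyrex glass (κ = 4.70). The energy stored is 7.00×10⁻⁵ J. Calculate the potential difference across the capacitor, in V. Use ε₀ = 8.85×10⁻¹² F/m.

65.0 V

A = 812 cm² = 8.12×10⁻² m².
C = κε₀A/d = 4.70 × 8.85×10⁻¹² × 8.12×10⁻² / 1.02×10⁻⁴ = 3.31×10⁻⁸ F.
V = √(2U/C) = √(2 × 7.00×10⁻⁵ / 3.31×10⁻⁸) = 65.0 V.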